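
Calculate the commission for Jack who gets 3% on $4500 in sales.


Convert rate to decimal:
3% = 0.03
Multiply by sales:
$4500 x 0.03 = $135

$135


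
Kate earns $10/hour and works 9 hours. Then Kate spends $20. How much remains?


Calculate earnings:
9 x $10 = $90
Subtract spending:
$90 - $20 = $70

$70


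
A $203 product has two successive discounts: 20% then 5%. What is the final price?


First discount:
20% of $203 = $40.60
Price after first discount:
$203 - $40.60 = $162.40
Second discount:
5% of $162.40 = $8.12
Final price:
$162.40 - $8.12 = $154.28

$154.28


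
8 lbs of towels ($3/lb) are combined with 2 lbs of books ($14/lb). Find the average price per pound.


Cost of towels:
8 x $3 = $24
Cost of books:
2 x $14 = $28
Total cost: $24 + $28 = $52
Total weight: 10 lbs
Average: $52 / 10 = $5.20/lb

$5.20/lb


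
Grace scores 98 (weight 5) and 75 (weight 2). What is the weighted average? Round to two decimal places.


Weighted sum:
5 x 98 + 2 x 75 = 640
Total weight:
5 + 2 = 7
Weighted average:
640 / 7 = 91.4285... ≈ 91.43

91.43


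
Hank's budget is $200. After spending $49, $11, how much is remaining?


Add up expenses:
$49 + $11 = $60
Subtract from budget:
$200 - $60 = $140

$140


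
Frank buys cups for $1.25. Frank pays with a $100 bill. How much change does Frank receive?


Start with the amount paid:
$100
Subtract the price:
$100 - $1.25 = $98.75

$98.75


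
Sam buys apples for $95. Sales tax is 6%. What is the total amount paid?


Calculate the tax:
6% of $95 = $5.70
Add tax to price:
$95 + $5.70 = $100.70

$100.70


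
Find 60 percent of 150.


Convert percentage to decimal:
60% = 0.6
Multiply:
150 x 0.6 = 90

90


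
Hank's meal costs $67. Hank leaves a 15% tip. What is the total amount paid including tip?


Calculate the tip:
15% of $67 = $10.05
Add tip to meal cost:
$67 + $10.05 = $77.05

$77.05


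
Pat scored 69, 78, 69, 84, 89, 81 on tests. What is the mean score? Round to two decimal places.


Add the scores:
69 + 78 + 69 + 84 + 89 + 81 = 470
Divide by the number of tests:
470 / 6 = 78.3333... ≈ 78.33

78.33


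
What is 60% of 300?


Convert percentage to decimal:
60% = 0.6
Multiply:
300 x 0.6 = 180

180


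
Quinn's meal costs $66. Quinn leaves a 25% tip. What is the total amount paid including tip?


Calculate the tip:
25% of $66 = $16.50
Add tip to meal cost:
$66 + $16.50 = $82.50

$82.50


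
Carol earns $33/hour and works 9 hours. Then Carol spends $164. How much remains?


Calculate earnings:
9 x $33 = $297
Subtract spending:
$297 - $164 = $133

$133


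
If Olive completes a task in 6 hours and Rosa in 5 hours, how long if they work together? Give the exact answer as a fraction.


Olive's rate: 1/6 of the job per hour
Rosa's rate: 1/5 of the job per hour
Combined rate: 1/6 + 1/5 = 11/30 per hour
Time = 1 / (11/30) = 30/11 hours (≈ 2.73 hours)

30/11 hours


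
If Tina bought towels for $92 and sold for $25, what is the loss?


Selling price = $25
Cost price = $92
Loss = cost price - selling price:
Loss = $92 - $25 = $67

$67


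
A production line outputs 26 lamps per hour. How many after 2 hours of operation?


Production rate: 26 lamps per hour
Time: 2 hours
Total: 26 x 2 = 52 lamps

52 lamps


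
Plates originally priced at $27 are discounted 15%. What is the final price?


Calculate the discount amount:
15% of $27 = $4.05
Subtract from original:
$27 - $4.05 = $22.95

$22.95


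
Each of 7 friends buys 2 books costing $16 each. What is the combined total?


Cost per person:
2 x $16 = $32
Group total:
7 x $32 = $224

$224


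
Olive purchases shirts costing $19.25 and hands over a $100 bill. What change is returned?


Start with the amount paid:
$100
Subtract the price:
$100 - $19.25 = $80.75

$80.75


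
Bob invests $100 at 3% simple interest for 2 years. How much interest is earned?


Use the formula I = P x R x T / 100
P x R x T = 100 x 3 x 2 = 600
I = 600 / 100 = $6

$6


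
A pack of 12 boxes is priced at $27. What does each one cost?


Total cost: $27
Number of items: 12
Unit price: $27 / 12 = $2.25

$2.25


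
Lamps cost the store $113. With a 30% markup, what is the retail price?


Calculate the markup amount:
30% of $113 = $33.90
Add to cost:
$113 + $33.90 = $146.90

$146.90


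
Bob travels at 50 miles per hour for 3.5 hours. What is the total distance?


Use the formula: distance = speed x time
Speed = 50 mph, Time = 3.5 hours
50 x 3.5 = 175 miles

175 miles


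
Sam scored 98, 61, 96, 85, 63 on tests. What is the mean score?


Add the scores:
98 + 61 + 96 + 85 + 63 = 403
Divide by the number of tests:
403 / 5 = 80.6

80.6


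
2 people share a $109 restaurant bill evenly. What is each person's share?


Total bill: $109
Number of people: 2
Each pays: $109 / 2 = $54.50

$54.50


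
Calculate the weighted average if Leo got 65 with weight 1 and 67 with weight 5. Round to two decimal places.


Weighted sum:
1 x 65 + 5 x 67 = 400
Total weight:
1 + 5 = 6
Weighted average:
400 / 6 = 66.6666... ≈ 66.67

66.67


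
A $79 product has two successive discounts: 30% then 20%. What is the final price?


First discount:
30% of $79 = $23.70
Price after first discount:
$79 - $23.70 = $55.30
Second discount:
20% of $55.30 = $11.06
Final price:
$55.30 - $11.06 = $44.24

$44.24


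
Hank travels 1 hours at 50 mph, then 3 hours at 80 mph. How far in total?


Leg 1 distance:
50 x 1 = 50 miles
Leg 2 distance:
80 x 3 = 240 miles
Total distance:
50 + 240 = 290 miles

290 miles


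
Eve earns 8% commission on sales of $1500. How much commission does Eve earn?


Convert rate to decimal:
8% = 0.08
Multiply by sales:
$1500 x 0.08 = $120

$120


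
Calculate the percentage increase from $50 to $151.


Find the absolute change:
|151 - 50| = 101
Divide by original and multiply by 100:
101 / 50 x 100 = 202%

202%


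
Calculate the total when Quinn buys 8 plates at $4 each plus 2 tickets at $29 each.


Cost of plates:
8 x $4 = $32
Cost of tickets:
2 x $29 = $58
Add both:
$32 + $58 = $90

$90


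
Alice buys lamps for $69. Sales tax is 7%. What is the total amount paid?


Calculate the tax:
7% of $69 = $4.83
Add tax to price:
$69 + $4.83 = $73.83

$73.83


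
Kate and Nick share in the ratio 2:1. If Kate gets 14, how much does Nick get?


Find the multiplier:
14 / 2 = 7
Apply to Nick's share:
1 x 7 = 7

7


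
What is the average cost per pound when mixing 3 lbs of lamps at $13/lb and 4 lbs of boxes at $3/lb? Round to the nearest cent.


Cost of lamps:
3 x $13 = $39
Cost of boxes:
4 x $3 = $12
Total cost: $39 + $12 = $51
Total weight: 7 lbs
Average: $51 / 7 = $7.2857... ≈ $7.29/lb

$7.29/lb


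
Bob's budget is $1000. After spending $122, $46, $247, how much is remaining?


Add up expenses:
$122 + $46 + $247 = $415
Subtract from budget:
$1000 - $415 = $585

$585


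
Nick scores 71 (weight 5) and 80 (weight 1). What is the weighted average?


Weighted sum:
5 x 71 + 1 x 80 = 435
Total weight:
5 + 1 = 6
Weighted average:
435 / 6 = 72.5

72.5


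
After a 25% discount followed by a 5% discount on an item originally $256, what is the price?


First discount:
25% of $256 = $64
Price after first discount:
$256 - $64 = $192
Second discount:
5% of $192 = $9.60
Final price:
$192 - $9.60 = $182.40

$182.40


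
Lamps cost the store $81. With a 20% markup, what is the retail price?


Calculate the markup amount:
20% of $81 = $16.20
Add to cost:
$81 + $16.20 = $97.20

$97.20


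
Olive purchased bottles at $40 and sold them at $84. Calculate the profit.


Selling price = $84
Cost price = $40
Profit = selling price - cost price:
Profit = $84 - $40 = $44

$44


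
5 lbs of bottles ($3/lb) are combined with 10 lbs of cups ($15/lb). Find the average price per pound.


Cost of bottles:
5 x $3 = $15
Cost of cups:
10 x $15 = $150
Total cost: $15 + $150 = $165
Total weight: 15 lbs
Average: $165 / 15 = $11/lb

$11/lb


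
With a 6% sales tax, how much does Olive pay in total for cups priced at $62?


Calculate the tax:
6% of $62 = $3.72
Add tax to price:
$62 + $3.72 = $65.72

$65.72


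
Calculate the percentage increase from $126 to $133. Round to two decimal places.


Find the absolute change:
|133 - 126| = 7
Divide by original and multiply by 100:
7 / 126 x 100 = 5.5555...% ≈ 5.56%

5.56%


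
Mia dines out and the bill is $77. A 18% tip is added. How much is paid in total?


Calculate the tip:
18% of $77 = $13.86
Add tip to meal cost:
$77 + $13.86 = $90.86

$90.86


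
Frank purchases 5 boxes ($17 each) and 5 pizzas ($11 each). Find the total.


Cost of boxes:
5 x $17 = $85
Cost of pizzas:
5 x $11 = $55
Add both:
$85 + $55 = $140

$140


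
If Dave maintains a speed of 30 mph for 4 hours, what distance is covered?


Use the formula: distance = speed x time
Speed = 30 mph, Time = 4 hours
30 x 4 = 120 miles

120 miles


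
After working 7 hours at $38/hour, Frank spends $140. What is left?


Calculate earnings:
7 x $38 = $266
Subtract spending:
$266 - $140 = $126

$126


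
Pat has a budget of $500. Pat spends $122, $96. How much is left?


Add up expenses:
$122 + $96 = $218
Subtract from budget:
$500 - $218 = $282

$282


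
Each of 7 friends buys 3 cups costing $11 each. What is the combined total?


Cost per person:
3 x $11 = $33
Group total:
7 x $33 = $231

$231


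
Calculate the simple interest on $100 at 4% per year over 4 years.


Use the formula I = P x R x T / 100
P x R x T = 100 x 4 x 4 = 1600
I = 1600 / 100 = $16

$16


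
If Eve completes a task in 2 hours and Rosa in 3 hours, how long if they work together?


Eve's rate: 1/2 of the job per hour
Rosa's rate: 1/3 of the job per hour
Combined rate: 1/2 + 1/3 = 5/6 per hour
Time = 1 / (5/6) = 6/5 = 1.2 hours

1.2 hours


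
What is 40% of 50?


Convert percentage to decimal:
40% = 0.4
Multiply:
50 x 0.4 = 20

20


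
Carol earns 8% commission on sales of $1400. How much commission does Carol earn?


Convert rate to decimal:
8% = 0.08
Multiply by sales:
$1400 x 0.08 = $112

$112


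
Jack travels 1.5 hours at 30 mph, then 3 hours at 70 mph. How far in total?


Leg 1 distance:
30 x 1.5 = 45 miles
Leg 2 distance:
70 x 3 = 210 miles
Total distance:
45 + 210 = 255 miles

255 miles


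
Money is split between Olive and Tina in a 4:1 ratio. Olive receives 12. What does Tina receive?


Find the multiplier:
12 / 4 = 3
Apply to Tina's share:
1 x 3 = 3

3


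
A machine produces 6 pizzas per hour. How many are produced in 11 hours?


Production rate: 6 pizzas per hour
Time: 11 hours
Total: 6 x 11 = 66 pizzas

66 pizzas


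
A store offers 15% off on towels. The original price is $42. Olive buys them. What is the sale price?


Calculate the discount amount:
15% of $42 = $6.30
Subtract from original:
$42 - $6.30 = $35.70

$35.70


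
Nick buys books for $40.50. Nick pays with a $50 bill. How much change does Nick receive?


Start with the amount paid:
$50
Subtract the price:
$50 - $40.50 = $9.50

$9.50


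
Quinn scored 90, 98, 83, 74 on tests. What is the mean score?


Add the scores:
90 + 98 + 83 + 74 = 345
Divide by the number of tests:
345 / 4 = 86.25

86.25


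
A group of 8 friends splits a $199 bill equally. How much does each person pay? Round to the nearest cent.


Total bill: $199
Number of people: 8
Each pays: $199 / 8 = $24.875 ≈ $24.88

$24.88


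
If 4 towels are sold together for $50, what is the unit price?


Total cost: $50
Number of items: 4
Unit price: $50 / 4 = $12.50

$12.50


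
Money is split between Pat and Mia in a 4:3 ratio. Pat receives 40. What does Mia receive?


Find the multiplier:
40 / 4 = 10
Apply to Mia's share:
3 x 10 = 30

30


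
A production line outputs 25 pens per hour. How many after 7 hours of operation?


Production rate: 25 pens per hour
Time: 7 hours
Total: 25 x 7 = 175 pens

175 pens


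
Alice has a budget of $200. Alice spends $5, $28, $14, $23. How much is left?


Add up expenses:
$5 + $28 + $14 + $23 = $70
Subtract from budget:
$200 - $70 = $130

$130


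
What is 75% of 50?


Convert percentage to decimal:
75% = 0.75
Multiply:
50 x 0.75 = 37.5

37.5


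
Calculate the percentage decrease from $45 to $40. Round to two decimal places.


Find the absolute change:
|40 - 45| = 5
Divide by original and multiply by 100:
5 / 45 x 100 = 11.1111...% ≈ 11.11%

11.11%


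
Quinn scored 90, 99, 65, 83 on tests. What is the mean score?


Add the scores:
90 + 99 + 65 + 83 = 337
Divide by the number of tests:
337 / 4 = 84.25

84.25


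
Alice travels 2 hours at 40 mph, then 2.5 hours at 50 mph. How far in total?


Leg 1 distance:
40 x 2 = 80 miles
Leg 2 distance:
50 x 2.5 = 125 miles
Total distance:
80 + 125 = 205 miles

205 miles


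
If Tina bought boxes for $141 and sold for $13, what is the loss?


Selling price = $13
Cost price = $141
Loss = cost price - selling price:
Loss = $141 - $13 = $128

$128


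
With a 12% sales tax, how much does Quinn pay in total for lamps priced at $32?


Calculate the tax:
12% of $32 = $3.84
Add tax to price:
$32 + $3.84 = $35.84

$35.84


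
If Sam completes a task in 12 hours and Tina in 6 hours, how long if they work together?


Sam's rate: 1/12 of the job per hour
Tina's rate: 1/6 of the job per hour
Combined rate: 1/12 + 1/6 = 1/4 per hour
Time = 1 / (1/4) = 4 hours

4 hours


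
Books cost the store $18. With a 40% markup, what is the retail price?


Calculate the markup amount:
40% of $18 = $7.20
Add to cost:
$18 + $7.20 = $25.20

$25.20


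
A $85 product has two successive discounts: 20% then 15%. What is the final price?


First discount:
20% of $85 = $17
Price after first discount:
$85 - $17 = $68
Second discount:
15% of $68 = $10.20
Final price:
$68 - $10.20 = $57.80

$57.80


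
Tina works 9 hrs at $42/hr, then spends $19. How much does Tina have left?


Calculate earnings:
9 x $42 = $378
Subtract spending:
$378 - $19 = $359

$359


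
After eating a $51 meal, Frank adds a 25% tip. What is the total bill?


Calculate the tip:
25% of $51 = $12.75
Add tip to meal cost:
$51 + $12.75 = $63.75

$63.75


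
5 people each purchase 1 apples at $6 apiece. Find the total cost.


Cost per person:
1 x $6 = $6
Group total:
5 x $6 = $30

$30


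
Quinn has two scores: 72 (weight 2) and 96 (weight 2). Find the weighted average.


Weighted sum:
2 x 72 + 2 x 96 = 336
Total weight:
2 + 2 = 4
Weighted average:
336 / 4 = 84

84


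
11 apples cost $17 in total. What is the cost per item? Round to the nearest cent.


Total cost: $17
Number of items: 11
Unit price: $17 / 11 = $1.5454... ≈ $1.55

$1.55


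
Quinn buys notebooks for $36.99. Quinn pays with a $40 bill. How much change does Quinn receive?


Start with the amount paid:
$40
Subtract the price:
$40 - $36.99 = $3.01

$3.01


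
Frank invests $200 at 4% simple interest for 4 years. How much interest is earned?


Use the formula I = P x R x T / 100
P x R x T = 200 x 4 x 4 = 3200
I = 3200 / 100 = $32

$32


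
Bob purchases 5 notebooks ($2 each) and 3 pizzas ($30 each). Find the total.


Cost of notebooks:
5 x $2 = $10
Cost of pizzas:
3 x $30 = $90
Add both:
$10 + $90 = $100

$100


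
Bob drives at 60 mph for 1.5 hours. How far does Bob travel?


Use the formula: distance = speed x time
Speed = 60 mph, Time = 1.5 hours
60 x 1.5 = 90 miles

90 miles


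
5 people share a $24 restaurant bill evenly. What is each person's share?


Total bill: $24
Number of people: 5
Each pays: $24 / 5 = $4.80

$4.80


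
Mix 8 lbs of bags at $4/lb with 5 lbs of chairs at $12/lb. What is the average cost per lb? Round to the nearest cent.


Cost of bags:
8 x $4 = $32
Cost of chairs:
5 x $12 = $60
Total cost: $32 + $60 = $92
Total weight: 13 lbs
Average: $92 / 13 = $7.0769... ≈ $7.08/lb

$7.08/lb


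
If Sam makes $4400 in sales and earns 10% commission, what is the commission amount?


Convert rate to decimal:
10% = 0.1
Multiply by sales:
$4400 x 0.1 = $440

$440


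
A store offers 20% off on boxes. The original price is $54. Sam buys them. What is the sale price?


Calculate the discount amount:
20% of $54 = $10.80
Subtract from original:
$54 - $10.80 = $43.20

$43.20


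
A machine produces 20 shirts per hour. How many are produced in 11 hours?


Production rate: 20 shirts per hour
Time: 11 hours
Total: 20 x 11 = 220 shirts

220 shirts


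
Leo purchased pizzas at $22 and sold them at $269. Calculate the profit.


Selling price = $269
Cost price = $22
Profit = selling price - cost price:
Profit = $269 - $22 = $247

$247


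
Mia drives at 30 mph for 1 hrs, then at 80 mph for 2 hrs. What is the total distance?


Leg 1 distance:
30 x 1 = 30 miles
Leg 2 distance:
80 x 2 = 160 miles
Total distance:
30 + 160 = 190 miles

190 miles


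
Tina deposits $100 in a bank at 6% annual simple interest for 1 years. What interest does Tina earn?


Use the formula I = P x R x T / 100
P x R x T = 100 x 6 x 1 = 600
I = 600 / 100 = $6

$6


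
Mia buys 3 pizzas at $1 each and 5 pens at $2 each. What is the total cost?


Cost of pizzas:
3 x $1 = $3
Cost of pens:
5 x $2 = $10
Add both:
$3 + $10 = $13

$13


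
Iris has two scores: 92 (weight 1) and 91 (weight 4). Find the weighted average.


Weighted sum:
1 x 92 + 4 x 91 = 456
Total weight:
1 + 4 = 5
Weighted average:
456 / 5 = 91.2

91.2


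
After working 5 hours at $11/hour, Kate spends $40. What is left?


Calculate earnings:
5 x $11 = $55
Subtract spending:
$55 - $40 = $15

$15


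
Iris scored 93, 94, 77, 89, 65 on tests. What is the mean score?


Add the scores:
93 + 94 + 77 + 89 + 65 = 418
Divide by the number of tests:
418 / 5 = 83.6

83.6


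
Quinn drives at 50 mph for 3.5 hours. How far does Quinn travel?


Use the formula: distance = speed x time
Speed = 50 mph, Time = 3.5 hours
50 x 3.5 = 175 miles

175 miles


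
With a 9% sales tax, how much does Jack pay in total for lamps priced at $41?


Calculate the tax:
9% of $41 = $3.69
Add tax to price:
$41 + $3.69 = $44.69

$44.69


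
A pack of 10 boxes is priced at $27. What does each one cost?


Total cost: $27
Number of items: 10
Unit price: $27 / 10 = $2.70

$2.70


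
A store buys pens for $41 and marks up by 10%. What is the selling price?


Calculate the markup amount:
10% of $41 = $4.10
Add to cost:
$41 + $4.10 = $45.10

$45.10


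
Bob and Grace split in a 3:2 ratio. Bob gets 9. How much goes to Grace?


Find the multiplier:
9 / 3 = 3
Apply to Grace's share:
2 x 3 = 6

6


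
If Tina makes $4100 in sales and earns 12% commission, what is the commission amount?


Convert rate to decimal:
12% = 0.12
Multiply by sales:
$4100 x 0.12 = $492

$492


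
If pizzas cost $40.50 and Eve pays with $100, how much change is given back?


Start with the amount paid:
$100
Subtract the price:
$100 - $40.50 = $59.50

$59.50


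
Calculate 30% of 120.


Convert percentage to decimal:
30% = 0.3
Multiply:
120 x 0.3 = 36

36


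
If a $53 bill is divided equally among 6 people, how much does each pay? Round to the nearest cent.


Total bill: $53
Number of people: 6
Each pays: $53 / 6 = $8.8333... ≈ $8.83

$8.83


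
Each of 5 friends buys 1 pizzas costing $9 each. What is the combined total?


Cost per person:
1 x $9 = $9
Group total:
5 x $9 = $45

$45


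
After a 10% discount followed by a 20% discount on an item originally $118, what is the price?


First discount:
10% of $118 = $11.80
Price after first discount:
$118 - $11.80 = $106.20
Second discount:
20% of $106.20 = $21.24
Final price:
$106.20 - $21.24 = $84.96

$84.96


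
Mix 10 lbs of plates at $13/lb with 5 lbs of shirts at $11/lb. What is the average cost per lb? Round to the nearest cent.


Cost of plates:
10 x $13 = $130
Cost of shirts:
5 x $11 = $55
Total cost: $130 + $55 = $185
Total weight: 15 lbs
Average: $185 / 15 = $12.3333... ≈ $12.33/lb

$12.33/lb


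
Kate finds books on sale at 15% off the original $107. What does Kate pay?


Calculate the discount amount:
15% of $107 = $16.05
Subtract from original:
$107 - $16.05 = $90.95

$90.95


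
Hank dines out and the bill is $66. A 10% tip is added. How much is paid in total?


Calculate the tip:
10% of $66 = $6.60
Add tip to meal cost:
$66 + $6.60 = $72.60

$72.60


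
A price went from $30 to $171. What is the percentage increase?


Find the absolute change:
|171 - 30| = 141
Divide by original and multiply by 100:
141 / 30 x 100 = 470%

470%


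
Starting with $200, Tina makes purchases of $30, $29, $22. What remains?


Add up expenses:
$30 + $29 + $22 = $81
Subtract from budget:
$200 - $81 = $119

$119


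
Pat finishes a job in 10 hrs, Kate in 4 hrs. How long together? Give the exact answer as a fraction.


Pat's rate: 1/10 of the job per hour
Kate's rate: 1/4 of the job per hour
Combined rate: 1/10 + 1/4 = 7/20 per hour
Time = 1 / (7/20) = 20/7 hours (≈ 2.86 hours)

20/7 hours


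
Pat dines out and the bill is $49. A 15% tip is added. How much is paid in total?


Calculate the tip:
15% of $49 = $7.35
Add tip to meal cost:
$49 + $7.35 = $56.35

$56.35


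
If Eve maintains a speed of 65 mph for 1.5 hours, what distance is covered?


Use the formula: distance = speed x time
Speed = 65 mph, Time = 1.5 hours
65 x 1.5 = 97.5 miles

97.5 miles


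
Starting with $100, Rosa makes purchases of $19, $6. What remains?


Add up expenses:
$19 + $6 = $25
Subtract from budget:
$100 - $25 = $75

$75


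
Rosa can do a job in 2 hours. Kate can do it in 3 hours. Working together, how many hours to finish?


Rosa's rate: 1/2 of the job per hour
Kate's rate: 1/3 of the job per hour
Combined rate: 1/2 + 1/3 = 5/6 per hour
Time = 1 / (5/6) = 6/5 = 1.2 hours

1.2 hours


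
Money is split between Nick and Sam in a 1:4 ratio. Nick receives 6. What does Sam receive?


Find the multiplier:
6 / 1 = 6
Apply to Sam's share:
4 x 6 = 24

24


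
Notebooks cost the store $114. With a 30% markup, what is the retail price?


Calculate the markup amount:
30% of $114 = $34.20
Add to cost:
$114 + $34.20 = $148.20

$148.20


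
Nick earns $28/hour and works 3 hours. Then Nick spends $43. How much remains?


Calculate earnings:
3 x $28 = $84
Subtract spending:
$84 - $43 = $41

$41


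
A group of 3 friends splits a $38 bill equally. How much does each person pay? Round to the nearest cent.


Total bill: $38
Number of people: 3
Each pays: $38 / 3 = $12.6666... ≈ $12.67

$12.67


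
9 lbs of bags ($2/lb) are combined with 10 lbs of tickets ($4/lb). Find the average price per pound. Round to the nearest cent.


Cost of bags:
9 x $2 = $18
Cost of tickets:
10 x $4 = $40
Total cost: $18 + $40 = $58
Total weight: 19 lbs
Average: $58 / 19 = $3.0526... ≈ $3.05/lb

$3.05/lb


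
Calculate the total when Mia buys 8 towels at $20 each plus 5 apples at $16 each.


Cost of towels:
8 x $20 = $160
Cost of apples:
5 x $16 = $80
Add both:
$160 + $80 = $240

$240


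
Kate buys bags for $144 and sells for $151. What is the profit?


Selling price = $151
Cost price = $144
Profit = selling price - cost price:
Profit = $151 - $144 = $7

$7


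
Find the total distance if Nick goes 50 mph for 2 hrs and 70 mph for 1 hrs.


Leg 1 distance:
50 x 2 = 100 miles
Leg 2 distance:
70 x 1 = 70 miles
Total distance:
100 + 70 = 170 miles

170 miles


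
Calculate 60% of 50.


Convert percentage to decimal:
60% = 0.6
Multiply:
50 x 0.6 = 30

30


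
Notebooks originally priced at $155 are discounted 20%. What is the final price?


Calculate the discount amount:
20% of $155 = $31
Subtract from original:
$155 - $31 = $124

$124


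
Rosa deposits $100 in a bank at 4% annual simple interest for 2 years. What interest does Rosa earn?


Use the formula I = P x R x T / 100
P x R x T = 100 x 4 x 2 = 800
I = 800 / 100 = $8

$8


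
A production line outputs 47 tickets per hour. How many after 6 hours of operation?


Production rate: 47 tickets per hour
Time: 6 hours
Total: 47 x 6 = 282 tickets

282 tickets


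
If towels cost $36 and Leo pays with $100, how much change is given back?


Start with the amount paid:
$100
Subtract the price:
$100 - $36 = $64

$64


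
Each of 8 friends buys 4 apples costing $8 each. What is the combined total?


Cost per person:
4 x $8 = $32
Group total:
8 x $32 = $256

$256


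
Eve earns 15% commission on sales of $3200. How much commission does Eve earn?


Convert rate to decimal:
15% = 0.15
Multiply by sales:
$3200 x 0.15 = $480

$480


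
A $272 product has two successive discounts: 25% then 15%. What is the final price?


First discount:
25% of $272 = $68
Price after first discount:
$272 - $68 = $204
Second discount:
15% of $204 = $30.60
Final price:
$204 - $30.60 = $173.40

$173.40


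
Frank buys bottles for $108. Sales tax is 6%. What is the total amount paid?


Calculate the tax:
6% of $108 = $6.48
Add tax to price:
$108 + $6.48 = $114.48

$114.48


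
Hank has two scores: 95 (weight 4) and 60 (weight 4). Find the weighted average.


Weighted sum:
4 x 95 + 4 x 60 = 620
Total weight:
4 + 4 = 8
Weighted average:
620 / 8 = 77.5

77.5


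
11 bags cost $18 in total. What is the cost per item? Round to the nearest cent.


Total cost: $18
Number of items: 11
Unit price: $18 / 11 = $1.6363... ≈ $1.64

$1.64


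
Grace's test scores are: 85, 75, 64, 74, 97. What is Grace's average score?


Add the scores:
85 + 75 + 64 + 74 + 97 = 395
Divide by the number of tests:
395 / 5 = 79

79


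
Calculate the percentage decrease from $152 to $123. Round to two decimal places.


Find the absolute change:
|123 - 152| = 29
Divide by original and multiply by 100:
29 / 152 x 100 = 19.0789...% ≈ 19.08%

19.08%


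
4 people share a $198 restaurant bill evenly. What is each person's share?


Total bill: $198
Number of people: 4
Each pays: $198 / 4 = $49.50

$49.50


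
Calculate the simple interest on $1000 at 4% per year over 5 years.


Use the formula I = P x R x T / 100
P x R x T = 1000 x 4 x 5 = 20000
I = 20000 / 100 = $200

$200


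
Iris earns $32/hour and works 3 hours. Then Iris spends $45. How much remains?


Calculate earnings:
3 x $32 = $96
Subtract spending:
$96 - $45 = $51

$51


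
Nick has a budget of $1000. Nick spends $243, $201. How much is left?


Add up expenses:
$243 + $201 = $444
Subtract from budget:
$1000 - $444 = $556

$556


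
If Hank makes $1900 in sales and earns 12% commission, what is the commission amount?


Convert rate to decimal:
12% = 0.12
Multiply by sales:
$1900 x 0.12 = $228

$228


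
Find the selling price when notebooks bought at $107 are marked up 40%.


Calculate the markup amount:
40% of $107 = $42.80
Add to cost:
$107 + $42.80 = $149.80

$149.80


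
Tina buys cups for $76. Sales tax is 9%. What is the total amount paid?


Calculate the tax:
9% of $76 = $6.84
Add tax to price:
$76 + $6.84 = $82.84

$82.84


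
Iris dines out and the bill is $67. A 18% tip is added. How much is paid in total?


Calculate the tip:
18% of $67 = $12.06
Add tip to meal cost:
$67 + $12.06 = $79.06

$79.06


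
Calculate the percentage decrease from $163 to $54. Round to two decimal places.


Find the absolute change:
|54 - 163| = 109
Divide by original and multiply by 100:
109 / 163 x 100 = 66.8711...% ≈ 66.87%

66.87%


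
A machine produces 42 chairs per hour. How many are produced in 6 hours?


Production rate: 42 chairs per hour
Time: 6 hours
Total: 42 x 6 = 252 chairs

252 chairs


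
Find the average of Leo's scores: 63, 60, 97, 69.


Add the scores:
63 + 60 + 97 + 69 = 289
Divide by the number of tests:
289 / 4 = 72.25

72.25


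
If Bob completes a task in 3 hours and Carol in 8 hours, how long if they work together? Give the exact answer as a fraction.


Bob's rate: 1/3 of the job per hour
Carol's rate: 1/8 of the job per hour
Combined rate: 1/3 + 1/8 = 11/24 per hour
Time = 1 / (11/24) = 24/11 hours (≈ 2.18 hours)

24/11 hours


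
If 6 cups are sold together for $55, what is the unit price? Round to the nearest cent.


Total cost: $55
Number of items: 6
Unit price: $55 / 6 = $9.1666... ≈ $9.17

$9.17


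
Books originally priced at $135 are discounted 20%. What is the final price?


Calculate the discount amount:
20% of $135 = $27
Subtract from original:
$135 - $27 = $108

$108


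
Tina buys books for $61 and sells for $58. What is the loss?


Selling price = $58
Cost price = $61
Loss = cost price - selling price:
Loss = $61 - $58 = $3

$3


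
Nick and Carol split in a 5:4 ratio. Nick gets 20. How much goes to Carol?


Find the multiplier:
20 / 5 = 4
Apply to Carol's share:
4 x 4 = 16

16


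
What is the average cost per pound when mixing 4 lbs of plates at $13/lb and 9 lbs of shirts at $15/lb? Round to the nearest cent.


Cost of plates:
4 x $13 = $52
Cost of shirts:
9 x $15 = $135
Total cost: $52 + $135 = $187
Total weight: 13 lbs
Average: $187 / 13 = $14.3846... ≈ $14.38/lb

$14.38/lb


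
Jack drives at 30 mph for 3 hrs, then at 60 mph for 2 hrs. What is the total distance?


Leg 1 distance:
30 x 3 = 90 miles
Leg 2 distance:
60 x 2 = 120 miles
Total distance:
90 + 120 = 210 miles

210 miles


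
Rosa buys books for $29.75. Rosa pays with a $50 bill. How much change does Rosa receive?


Start with the amount paid:
$50
Subtract the price:
$50 - $29.75 = $20.25

$20.25


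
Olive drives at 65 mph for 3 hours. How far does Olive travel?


Use the formula: distance = speed x time
Speed = 65 mph, Time = 3 hours
65 x 3 = 195 miles

195 miles


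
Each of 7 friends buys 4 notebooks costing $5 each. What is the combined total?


Cost per person:
4 x $5 = $20
Group total:
7 x $20 = $140

$140


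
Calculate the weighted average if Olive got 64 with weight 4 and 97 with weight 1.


Weighted sum:
4 x 64 + 1 x 97 = 353
Total weight:
4 + 1 = 5
Weighted average:
353 / 5 = 70.6

70.6


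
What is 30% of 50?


Convert percentage to decimal:
30% = 0.3
Multiply:
50 x 0.3 = 15

15


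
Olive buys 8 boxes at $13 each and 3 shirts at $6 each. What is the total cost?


Cost of boxes:
8 x $13 = $104
Cost of shirts:
3 x $6 = $18
Add both:
$104 + $18 = $122

$122


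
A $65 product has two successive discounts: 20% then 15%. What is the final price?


First discount:
20% of $65 = $13
Price after first discount:
$65 - $13 = $52
Second discount:
15% of $52 = $7.80
Final price:
$52 - $7.80 = $44.20

$44.20


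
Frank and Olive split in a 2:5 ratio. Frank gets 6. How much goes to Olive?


Find the multiplier:
6 / 2 = 3
Apply to Olive's share:
5 x 3 = 15

15


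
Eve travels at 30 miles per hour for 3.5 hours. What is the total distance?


Use the formula: distance = speed x time
Speed = 30 mph, Time = 3.5 hours
30 x 3.5 = 105 miles

105 miles


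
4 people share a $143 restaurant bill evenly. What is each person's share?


Total bill: $143
Number of people: 4
Each pays: $143 / 4 = $35.75

$35.75


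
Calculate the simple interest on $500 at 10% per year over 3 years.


Use the formula I = P x R x T / 100
P x R x T = 500 x 10 x 3 = 15000
I = 15000 / 100 = $150

$150


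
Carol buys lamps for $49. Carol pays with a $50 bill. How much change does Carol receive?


Start with the amount paid:
$50
Subtract the price:
$50 - $49 = $1

$1


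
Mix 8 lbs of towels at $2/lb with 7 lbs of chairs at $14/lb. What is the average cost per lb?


Cost of towels:
8 x $2 = $16
Cost of chairs:
7 x $14 = $98
Total cost: $16 + $98 = $114
Total weight: 15 lbs
Average: $114 / 15 = $7.60/lb

$7.60/lb


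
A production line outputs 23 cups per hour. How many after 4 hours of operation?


Production rate: 23 cups per hour
Time: 4 hours
Total: 23 x 4 = 92 cups

92 cups


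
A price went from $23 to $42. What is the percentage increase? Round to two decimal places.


Find the absolute change:
|42 - 23| = 19
Divide by original and multiply by 100:
19 / 23 x 100 = 82.6086...% ≈ 82.61%

82.61%


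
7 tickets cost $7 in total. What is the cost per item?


Total cost: $7
Number of items: 7
Unit price: $7 / 7 = $1

$1


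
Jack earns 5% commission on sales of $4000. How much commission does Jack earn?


Convert rate to decimal:
5% = 0.05
Multiply by sales:
$4000 x 0.05 = $200

$200


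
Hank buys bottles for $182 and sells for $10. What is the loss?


Selling price = $10
Cost price = $182
Loss = cost price - selling price:
Loss = $182 - $10 = $172

$172


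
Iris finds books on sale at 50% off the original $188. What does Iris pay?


Calculate the discount amount:
50% of $188 = $94
Subtract from original:
$188 - $94 = $94

$94


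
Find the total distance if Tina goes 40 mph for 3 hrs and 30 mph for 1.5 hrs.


Leg 1 distance:
40 x 3 = 120 miles
Leg 2 distance:
30 x 1.5 = 45 miles
Total distance:
120 + 45 = 165 miles

165 miles


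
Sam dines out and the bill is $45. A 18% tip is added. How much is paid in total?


Calculate the tip:
18% of $45 = $8.10
Add tip to meal cost:
$45 + $8.10 = $53.10

$53.10


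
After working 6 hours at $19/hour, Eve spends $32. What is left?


Calculate earnings:
6 x $19 = $114
Subtract spending:
$114 - $32 = $82

$82


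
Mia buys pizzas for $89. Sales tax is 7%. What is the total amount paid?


Calculate the tax:
7% of $89 = $6.23
Add tax to price:
$89 + $6.23 = $95.23

$95.23


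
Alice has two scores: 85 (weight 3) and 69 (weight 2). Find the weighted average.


Weighted sum:
3 x 85 + 2 x 69 = 393
Total weight:
3 + 2 = 5
Weighted average:
393 / 5 = 78.6

78.6


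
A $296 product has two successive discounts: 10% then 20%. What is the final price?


First discount:
10% of $296 = $29.60
Price after first discount:
$296 - $29.60 = $266.40
Second discount:
20% of $266.40 = $53.28
Final price:
$266.40 - $53.28 = $213.12

$213.12


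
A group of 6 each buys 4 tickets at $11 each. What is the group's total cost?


Cost per person:
4 x $11 = $44
Group total:
6 x $44 = $264

$264


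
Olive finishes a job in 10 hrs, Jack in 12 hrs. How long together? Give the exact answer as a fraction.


Olive's rate: 1/10 of the job per hour
Jack's rate: 1/12 of the job per hour
Combined rate: 1/10 + 1/12 = 11/60 per hour
Time = 1 / (11/60) = 60/11 hours (≈ 5.45 hours)

60/11 hours


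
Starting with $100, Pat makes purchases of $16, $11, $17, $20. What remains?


Add up expenses:
$16 + $11 + $17 + $20 = $64
Subtract from budget:
$100 - $64 = $36

$36


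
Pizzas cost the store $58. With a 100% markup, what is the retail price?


Calculate the markup amount:
100% of $58 = $58
Add to cost:
$58 + $58 = $116

$116


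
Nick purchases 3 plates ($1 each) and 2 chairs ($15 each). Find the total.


Cost of plates:
3 x $1 = $3
Cost of chairs:
2 x $15 = $30
Add both:
$3 + $30 = $33

$33


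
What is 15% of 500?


Convert percentage to decimal:
15% = 0.15
Multiply:
500 x 0.15 = 75

75


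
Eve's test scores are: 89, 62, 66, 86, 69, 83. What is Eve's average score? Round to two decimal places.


Add the scores:
89 + 62 + 66 + 86 + 69 + 83 = 455
Divide by the number of tests:
455 / 6 = 75.8333... ≈ 75.83

75.83


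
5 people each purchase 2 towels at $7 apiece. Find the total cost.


Cost per person:
2 x $7 = $14
Group total:
5 x $14 = $70

$70


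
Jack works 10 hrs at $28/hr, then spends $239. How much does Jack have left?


Calculate earnings:
10 x $28 = $280
Subtract spending:
$280 - $239 = $41

$41


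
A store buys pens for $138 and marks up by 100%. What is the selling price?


Calculate the markup amount:
100% of $138 = $138
Add to cost:
$138 + $138 = $276

$276


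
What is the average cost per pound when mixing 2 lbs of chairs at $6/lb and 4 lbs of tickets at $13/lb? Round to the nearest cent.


Cost of chairs:
2 x $6 = $12
Cost of tickets:
4 x $13 = $52
Total cost: $12 + $52 = $64
Total weight: 6 lbs
Average: $64 / 6 = $10.6666... ≈ $10.67/lb

$10.67/lb


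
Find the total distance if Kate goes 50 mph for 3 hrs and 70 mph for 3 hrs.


Leg 1 distance:
50 x 3 = 150 miles
Leg 2 distance:
70 x 3 = 210 miles
Total distance:
150 + 210 = 360 miles

360 miles


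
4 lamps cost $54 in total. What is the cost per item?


Total cost: $54
Number of items: 4
Unit price: $54 / 4 = $13.50

$13.50


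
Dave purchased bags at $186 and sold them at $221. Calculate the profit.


Selling price = $221
Cost price = $186
Profit = selling price - cost price:
Profit = $221 - $186 = $35

$35


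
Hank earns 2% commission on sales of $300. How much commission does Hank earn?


Convert rate to decimal:
2% = 0.02
Multiply by sales:
$300 x 0.02 = $6

$6


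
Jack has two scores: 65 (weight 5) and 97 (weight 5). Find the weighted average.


Weighted sum:
5 x 65 + 5 x 97 = 810
Total weight:
5 + 5 = 10
Weighted average:
810 / 10 = 81

81


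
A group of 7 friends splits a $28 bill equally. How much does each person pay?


Total bill: $28
Number of people: 7
Each pays: $28 / 7 = $4

$4


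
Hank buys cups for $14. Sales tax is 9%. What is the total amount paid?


Calculate the tax:
9% of $14 = $1.26
Add tax to price:
$14 + $1.26 = $15.26

$15.26


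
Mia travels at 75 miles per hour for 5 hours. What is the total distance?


Use the formula: distance = speed x time
Speed = 75 mph, Time = 5 hours
75 x 5 = 375 miles

375 miles


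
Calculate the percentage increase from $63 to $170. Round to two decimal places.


Find the absolute change:
|170 - 63| = 107
Divide by original and multiply by 100:
107 / 63 x 100 = 169.8412...% ≈ 169.84%

169.84%


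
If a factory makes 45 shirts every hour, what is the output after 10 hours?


Production rate: 45 shirts per hour
Time: 10 hours
Total: 45 x 10 = 450 shirts

450 shirts


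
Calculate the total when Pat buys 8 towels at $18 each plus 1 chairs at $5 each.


Cost of towels:
8 x $18 = $144
Cost of chairs:
1 x $5 = $5
Add both:
$144 + $5 = $149

$149


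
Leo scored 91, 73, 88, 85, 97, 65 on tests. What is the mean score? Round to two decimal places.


Add the scores:
91 + 73 + 88 + 85 + 97 + 65 = 499
Divide by the number of tests:
499 / 6 = 83.1666... ≈ 83.17

83.17


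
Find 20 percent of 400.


Convert percentage to decimal:
20% = 0.2
Multiply:
400 x 0.2 = 80

80


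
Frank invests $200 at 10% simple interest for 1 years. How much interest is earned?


Use the formula I = P x R x T / 100
P x R x T = 200 x 10 x 1 = 2000
I = 2000 / 100 = $20

$20


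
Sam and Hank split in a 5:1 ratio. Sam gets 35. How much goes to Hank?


Find the multiplier:
35 / 5 = 7
Apply to Hank's share:
1 x 7 = 7

7


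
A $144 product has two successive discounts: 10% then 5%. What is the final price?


First discount:
10% of $144 = $14.40
Price after first discount:
$144 - $14.40 = $129.60
Second discount:
5% of $129.60 = $6.48
Final price:
$129.60 - $6.48 = $123.12

$123.12


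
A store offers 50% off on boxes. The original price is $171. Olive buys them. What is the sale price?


Calculate the discount amount:
50% of $171 = $85.50
Subtract from original:
$171 - $85.50 = $85.50

$85.50


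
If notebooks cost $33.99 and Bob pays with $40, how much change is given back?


Start with the amount paid:
$40
Subtract the price:
$40 - $33.99 = $6.01

$6.01
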